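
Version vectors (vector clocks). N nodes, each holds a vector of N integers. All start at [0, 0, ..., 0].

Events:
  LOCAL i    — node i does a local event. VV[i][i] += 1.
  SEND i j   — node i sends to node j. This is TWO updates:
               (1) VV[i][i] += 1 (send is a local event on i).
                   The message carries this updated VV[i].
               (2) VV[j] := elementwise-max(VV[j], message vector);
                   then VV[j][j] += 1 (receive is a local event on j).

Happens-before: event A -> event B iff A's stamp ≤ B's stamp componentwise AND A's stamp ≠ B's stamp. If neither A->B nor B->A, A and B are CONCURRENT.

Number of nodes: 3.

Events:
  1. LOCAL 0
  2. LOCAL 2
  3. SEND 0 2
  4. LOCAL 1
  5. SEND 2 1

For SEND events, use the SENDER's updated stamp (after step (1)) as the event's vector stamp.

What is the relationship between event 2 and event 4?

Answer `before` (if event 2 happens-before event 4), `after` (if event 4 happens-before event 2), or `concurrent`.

Answer: concurrent

Derivation:
Initial: VV[0]=[0, 0, 0]
Initial: VV[1]=[0, 0, 0]
Initial: VV[2]=[0, 0, 0]
Event 1: LOCAL 0: VV[0][0]++ -> VV[0]=[1, 0, 0]
Event 2: LOCAL 2: VV[2][2]++ -> VV[2]=[0, 0, 1]
Event 3: SEND 0->2: VV[0][0]++ -> VV[0]=[2, 0, 0], msg_vec=[2, 0, 0]; VV[2]=max(VV[2],msg_vec) then VV[2][2]++ -> VV[2]=[2, 0, 2]
Event 4: LOCAL 1: VV[1][1]++ -> VV[1]=[0, 1, 0]
Event 5: SEND 2->1: VV[2][2]++ -> VV[2]=[2, 0, 3], msg_vec=[2, 0, 3]; VV[1]=max(VV[1],msg_vec) then VV[1][1]++ -> VV[1]=[2, 2, 3]
Event 2 stamp: [0, 0, 1]
Event 4 stamp: [0, 1, 0]
[0, 0, 1] <= [0, 1, 0]? False
[0, 1, 0] <= [0, 0, 1]? False
Relation: concurrent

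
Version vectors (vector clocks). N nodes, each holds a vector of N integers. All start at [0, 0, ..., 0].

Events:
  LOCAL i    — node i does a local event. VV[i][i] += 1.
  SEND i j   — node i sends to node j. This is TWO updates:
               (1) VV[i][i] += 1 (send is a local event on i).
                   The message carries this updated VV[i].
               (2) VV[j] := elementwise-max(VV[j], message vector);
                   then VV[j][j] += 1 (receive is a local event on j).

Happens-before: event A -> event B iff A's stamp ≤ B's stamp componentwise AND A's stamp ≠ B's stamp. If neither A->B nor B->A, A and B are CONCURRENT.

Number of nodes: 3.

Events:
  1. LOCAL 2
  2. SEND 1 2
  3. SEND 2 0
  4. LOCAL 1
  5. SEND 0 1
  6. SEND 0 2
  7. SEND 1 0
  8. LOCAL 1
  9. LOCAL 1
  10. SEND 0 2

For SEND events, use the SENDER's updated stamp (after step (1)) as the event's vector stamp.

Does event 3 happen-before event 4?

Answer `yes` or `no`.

Answer: no

Derivation:
Initial: VV[0]=[0, 0, 0]
Initial: VV[1]=[0, 0, 0]
Initial: VV[2]=[0, 0, 0]
Event 1: LOCAL 2: VV[2][2]++ -> VV[2]=[0, 0, 1]
Event 2: SEND 1->2: VV[1][1]++ -> VV[1]=[0, 1, 0], msg_vec=[0, 1, 0]; VV[2]=max(VV[2],msg_vec) then VV[2][2]++ -> VV[2]=[0, 1, 2]
Event 3: SEND 2->0: VV[2][2]++ -> VV[2]=[0, 1, 3], msg_vec=[0, 1, 3]; VV[0]=max(VV[0],msg_vec) then VV[0][0]++ -> VV[0]=[1, 1, 3]
Event 4: LOCAL 1: VV[1][1]++ -> VV[1]=[0, 2, 0]
Event 5: SEND 0->1: VV[0][0]++ -> VV[0]=[2, 1, 3], msg_vec=[2, 1, 3]; VV[1]=max(VV[1],msg_vec) then VV[1][1]++ -> VV[1]=[2, 3, 3]
Event 6: SEND 0->2: VV[0][0]++ -> VV[0]=[3, 1, 3], msg_vec=[3, 1, 3]; VV[2]=max(VV[2],msg_vec) then VV[2][2]++ -> VV[2]=[3, 1, 4]
Event 7: SEND 1->0: VV[1][1]++ -> VV[1]=[2, 4, 3], msg_vec=[2, 4, 3]; VV[0]=max(VV[0],msg_vec) then VV[0][0]++ -> VV[0]=[4, 4, 3]
Event 8: LOCAL 1: VV[1][1]++ -> VV[1]=[2, 5, 3]
Event 9: LOCAL 1: VV[1][1]++ -> VV[1]=[2, 6, 3]
Event 10: SEND 0->2: VV[0][0]++ -> VV[0]=[5, 4, 3], msg_vec=[5, 4, 3]; VV[2]=max(VV[2],msg_vec) then VV[2][2]++ -> VV[2]=[5, 4, 5]
Event 3 stamp: [0, 1, 3]
Event 4 stamp: [0, 2, 0]
[0, 1, 3] <= [0, 2, 0]? False. Equal? False. Happens-before: False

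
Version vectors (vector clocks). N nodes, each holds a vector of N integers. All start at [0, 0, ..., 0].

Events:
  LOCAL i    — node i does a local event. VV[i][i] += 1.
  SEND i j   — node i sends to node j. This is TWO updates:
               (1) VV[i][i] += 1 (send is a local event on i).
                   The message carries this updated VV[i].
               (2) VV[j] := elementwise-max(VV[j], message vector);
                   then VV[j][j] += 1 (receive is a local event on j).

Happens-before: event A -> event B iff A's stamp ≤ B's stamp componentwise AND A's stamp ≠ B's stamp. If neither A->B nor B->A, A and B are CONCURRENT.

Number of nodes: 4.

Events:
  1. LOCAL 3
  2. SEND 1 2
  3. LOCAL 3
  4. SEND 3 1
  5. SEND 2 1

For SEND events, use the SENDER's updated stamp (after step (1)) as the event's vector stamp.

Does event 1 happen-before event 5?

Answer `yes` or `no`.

Initial: VV[0]=[0, 0, 0, 0]
Initial: VV[1]=[0, 0, 0, 0]
Initial: VV[2]=[0, 0, 0, 0]
Initial: VV[3]=[0, 0, 0, 0]
Event 1: LOCAL 3: VV[3][3]++ -> VV[3]=[0, 0, 0, 1]
Event 2: SEND 1->2: VV[1][1]++ -> VV[1]=[0, 1, 0, 0], msg_vec=[0, 1, 0, 0]; VV[2]=max(VV[2],msg_vec) then VV[2][2]++ -> VV[2]=[0, 1, 1, 0]
Event 3: LOCAL 3: VV[3][3]++ -> VV[3]=[0, 0, 0, 2]
Event 4: SEND 3->1: VV[3][3]++ -> VV[3]=[0, 0, 0, 3], msg_vec=[0, 0, 0, 3]; VV[1]=max(VV[1],msg_vec) then VV[1][1]++ -> VV[1]=[0, 2, 0, 3]
Event 5: SEND 2->1: VV[2][2]++ -> VV[2]=[0, 1, 2, 0], msg_vec=[0, 1, 2, 0]; VV[1]=max(VV[1],msg_vec) then VV[1][1]++ -> VV[1]=[0, 3, 2, 3]
Event 1 stamp: [0, 0, 0, 1]
Event 5 stamp: [0, 1, 2, 0]
[0, 0, 0, 1] <= [0, 1, 2, 0]? False. Equal? False. Happens-before: False

Answer: no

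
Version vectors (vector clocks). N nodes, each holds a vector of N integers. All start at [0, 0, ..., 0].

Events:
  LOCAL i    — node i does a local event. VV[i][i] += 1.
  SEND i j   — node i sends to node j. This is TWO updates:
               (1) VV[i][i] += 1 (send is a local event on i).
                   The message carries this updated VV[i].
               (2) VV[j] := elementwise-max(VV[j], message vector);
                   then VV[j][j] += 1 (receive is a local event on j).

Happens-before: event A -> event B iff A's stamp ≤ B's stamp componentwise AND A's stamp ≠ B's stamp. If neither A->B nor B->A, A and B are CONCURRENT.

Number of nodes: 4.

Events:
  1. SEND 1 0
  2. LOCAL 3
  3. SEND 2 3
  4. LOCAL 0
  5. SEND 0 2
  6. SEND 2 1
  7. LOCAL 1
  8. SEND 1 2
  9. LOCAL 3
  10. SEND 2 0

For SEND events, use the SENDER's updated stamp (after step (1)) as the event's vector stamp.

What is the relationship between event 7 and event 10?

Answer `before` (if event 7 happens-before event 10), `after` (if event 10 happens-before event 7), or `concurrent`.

Initial: VV[0]=[0, 0, 0, 0]
Initial: VV[1]=[0, 0, 0, 0]
Initial: VV[2]=[0, 0, 0, 0]
Initial: VV[3]=[0, 0, 0, 0]
Event 1: SEND 1->0: VV[1][1]++ -> VV[1]=[0, 1, 0, 0], msg_vec=[0, 1, 0, 0]; VV[0]=max(VV[0],msg_vec) then VV[0][0]++ -> VV[0]=[1, 1, 0, 0]
Event 2: LOCAL 3: VV[3][3]++ -> VV[3]=[0, 0, 0, 1]
Event 3: SEND 2->3: VV[2][2]++ -> VV[2]=[0, 0, 1, 0], msg_vec=[0, 0, 1, 0]; VV[3]=max(VV[3],msg_vec) then VV[3][3]++ -> VV[3]=[0, 0, 1, 2]
Event 4: LOCAL 0: VV[0][0]++ -> VV[0]=[2, 1, 0, 0]
Event 5: SEND 0->2: VV[0][0]++ -> VV[0]=[3, 1, 0, 0], msg_vec=[3, 1, 0, 0]; VV[2]=max(VV[2],msg_vec) then VV[2][2]++ -> VV[2]=[3, 1, 2, 0]
Event 6: SEND 2->1: VV[2][2]++ -> VV[2]=[3, 1, 3, 0], msg_vec=[3, 1, 3, 0]; VV[1]=max(VV[1],msg_vec) then VV[1][1]++ -> VV[1]=[3, 2, 3, 0]
Event 7: LOCAL 1: VV[1][1]++ -> VV[1]=[3, 3, 3, 0]
Event 8: SEND 1->2: VV[1][1]++ -> VV[1]=[3, 4, 3, 0], msg_vec=[3, 4, 3, 0]; VV[2]=max(VV[2],msg_vec) then VV[2][2]++ -> VV[2]=[3, 4, 4, 0]
Event 9: LOCAL 3: VV[3][3]++ -> VV[3]=[0, 0, 1, 3]
Event 10: SEND 2->0: VV[2][2]++ -> VV[2]=[3, 4, 5, 0], msg_vec=[3, 4, 5, 0]; VV[0]=max(VV[0],msg_vec) then VV[0][0]++ -> VV[0]=[4, 4, 5, 0]
Event 7 stamp: [3, 3, 3, 0]
Event 10 stamp: [3, 4, 5, 0]
[3, 3, 3, 0] <= [3, 4, 5, 0]? True
[3, 4, 5, 0] <= [3, 3, 3, 0]? False
Relation: before

Answer: before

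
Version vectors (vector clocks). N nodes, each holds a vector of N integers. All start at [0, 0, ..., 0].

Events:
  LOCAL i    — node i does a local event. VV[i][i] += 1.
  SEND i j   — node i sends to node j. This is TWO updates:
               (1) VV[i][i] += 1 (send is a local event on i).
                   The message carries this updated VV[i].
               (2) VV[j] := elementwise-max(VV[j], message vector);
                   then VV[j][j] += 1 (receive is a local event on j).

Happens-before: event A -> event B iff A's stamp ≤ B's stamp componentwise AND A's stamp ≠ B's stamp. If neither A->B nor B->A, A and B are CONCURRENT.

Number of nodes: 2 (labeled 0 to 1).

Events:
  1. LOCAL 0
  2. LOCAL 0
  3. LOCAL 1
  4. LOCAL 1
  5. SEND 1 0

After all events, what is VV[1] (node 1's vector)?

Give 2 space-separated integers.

Answer: 0 3

Derivation:
Initial: VV[0]=[0, 0]
Initial: VV[1]=[0, 0]
Event 1: LOCAL 0: VV[0][0]++ -> VV[0]=[1, 0]
Event 2: LOCAL 0: VV[0][0]++ -> VV[0]=[2, 0]
Event 3: LOCAL 1: VV[1][1]++ -> VV[1]=[0, 1]
Event 4: LOCAL 1: VV[1][1]++ -> VV[1]=[0, 2]
Event 5: SEND 1->0: VV[1][1]++ -> VV[1]=[0, 3], msg_vec=[0, 3]; VV[0]=max(VV[0],msg_vec) then VV[0][0]++ -> VV[0]=[3, 3]
Final vectors: VV[0]=[3, 3]; VV[1]=[0, 3]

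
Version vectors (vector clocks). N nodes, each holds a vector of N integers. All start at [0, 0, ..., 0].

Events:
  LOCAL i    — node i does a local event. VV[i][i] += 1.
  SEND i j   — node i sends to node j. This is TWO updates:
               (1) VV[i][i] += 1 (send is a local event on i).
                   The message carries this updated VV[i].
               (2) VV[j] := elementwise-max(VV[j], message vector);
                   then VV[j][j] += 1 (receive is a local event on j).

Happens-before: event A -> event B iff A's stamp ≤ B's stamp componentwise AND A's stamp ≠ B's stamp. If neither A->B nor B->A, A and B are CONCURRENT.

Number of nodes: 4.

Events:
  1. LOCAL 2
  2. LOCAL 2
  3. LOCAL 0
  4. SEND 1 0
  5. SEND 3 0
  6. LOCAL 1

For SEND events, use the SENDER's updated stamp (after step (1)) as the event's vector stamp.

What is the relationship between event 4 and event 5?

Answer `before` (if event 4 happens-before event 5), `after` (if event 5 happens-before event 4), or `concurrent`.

Initial: VV[0]=[0, 0, 0, 0]
Initial: VV[1]=[0, 0, 0, 0]
Initial: VV[2]=[0, 0, 0, 0]
Initial: VV[3]=[0, 0, 0, 0]
Event 1: LOCAL 2: VV[2][2]++ -> VV[2]=[0, 0, 1, 0]
Event 2: LOCAL 2: VV[2][2]++ -> VV[2]=[0, 0, 2, 0]
Event 3: LOCAL 0: VV[0][0]++ -> VV[0]=[1, 0, 0, 0]
Event 4: SEND 1->0: VV[1][1]++ -> VV[1]=[0, 1, 0, 0], msg_vec=[0, 1, 0, 0]; VV[0]=max(VV[0],msg_vec) then VV[0][0]++ -> VV[0]=[2, 1, 0, 0]
Event 5: SEND 3->0: VV[3][3]++ -> VV[3]=[0, 0, 0, 1], msg_vec=[0, 0, 0, 1]; VV[0]=max(VV[0],msg_vec) then VV[0][0]++ -> VV[0]=[3, 1, 0, 1]
Event 6: LOCAL 1: VV[1][1]++ -> VV[1]=[0, 2, 0, 0]
Event 4 stamp: [0, 1, 0, 0]
Event 5 stamp: [0, 0, 0, 1]
[0, 1, 0, 0] <= [0, 0, 0, 1]? False
[0, 0, 0, 1] <= [0, 1, 0, 0]? False
Relation: concurrent

Answer: concurrent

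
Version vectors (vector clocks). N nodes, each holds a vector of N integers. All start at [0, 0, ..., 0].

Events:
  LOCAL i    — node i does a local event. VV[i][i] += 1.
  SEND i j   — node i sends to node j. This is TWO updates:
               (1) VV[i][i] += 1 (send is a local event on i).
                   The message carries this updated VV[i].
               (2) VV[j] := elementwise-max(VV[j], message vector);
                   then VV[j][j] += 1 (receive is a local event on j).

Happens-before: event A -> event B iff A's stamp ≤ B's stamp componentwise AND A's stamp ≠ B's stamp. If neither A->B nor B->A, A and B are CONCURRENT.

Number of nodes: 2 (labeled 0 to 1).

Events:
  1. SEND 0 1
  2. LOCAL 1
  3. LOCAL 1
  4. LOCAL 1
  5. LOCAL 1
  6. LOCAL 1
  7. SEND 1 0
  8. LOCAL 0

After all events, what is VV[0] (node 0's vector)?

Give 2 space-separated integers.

Answer: 3 7

Derivation:
Initial: VV[0]=[0, 0]
Initial: VV[1]=[0, 0]
Event 1: SEND 0->1: VV[0][0]++ -> VV[0]=[1, 0], msg_vec=[1, 0]; VV[1]=max(VV[1],msg_vec) then VV[1][1]++ -> VV[1]=[1, 1]
Event 2: LOCAL 1: VV[1][1]++ -> VV[1]=[1, 2]
Event 3: LOCAL 1: VV[1][1]++ -> VV[1]=[1, 3]
Event 4: LOCAL 1: VV[1][1]++ -> VV[1]=[1, 4]
Event 5: LOCAL 1: VV[1][1]++ -> VV[1]=[1, 5]
Event 6: LOCAL 1: VV[1][1]++ -> VV[1]=[1, 6]
Event 7: SEND 1->0: VV[1][1]++ -> VV[1]=[1, 7], msg_vec=[1, 7]; VV[0]=max(VV[0],msg_vec) then VV[0][0]++ -> VV[0]=[2, 7]
Event 8: LOCAL 0: VV[0][0]++ -> VV[0]=[3, 7]
Final vectors: VV[0]=[3, 7]; VV[1]=[1, 7]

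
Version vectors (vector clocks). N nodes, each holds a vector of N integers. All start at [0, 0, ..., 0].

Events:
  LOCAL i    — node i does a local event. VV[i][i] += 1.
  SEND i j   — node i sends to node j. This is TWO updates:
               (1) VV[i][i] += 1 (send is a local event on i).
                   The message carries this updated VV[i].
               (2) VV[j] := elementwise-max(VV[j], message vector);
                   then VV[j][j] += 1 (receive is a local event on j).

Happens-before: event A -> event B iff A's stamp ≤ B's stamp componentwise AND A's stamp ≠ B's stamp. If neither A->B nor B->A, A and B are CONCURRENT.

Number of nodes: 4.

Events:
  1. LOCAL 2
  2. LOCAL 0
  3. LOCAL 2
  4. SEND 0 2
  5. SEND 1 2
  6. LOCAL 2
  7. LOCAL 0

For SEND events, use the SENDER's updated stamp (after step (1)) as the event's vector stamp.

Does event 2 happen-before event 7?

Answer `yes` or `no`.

Initial: VV[0]=[0, 0, 0, 0]
Initial: VV[1]=[0, 0, 0, 0]
Initial: VV[2]=[0, 0, 0, 0]
Initial: VV[3]=[0, 0, 0, 0]
Event 1: LOCAL 2: VV[2][2]++ -> VV[2]=[0, 0, 1, 0]
Event 2: LOCAL 0: VV[0][0]++ -> VV[0]=[1, 0, 0, 0]
Event 3: LOCAL 2: VV[2][2]++ -> VV[2]=[0, 0, 2, 0]
Event 4: SEND 0->2: VV[0][0]++ -> VV[0]=[2, 0, 0, 0], msg_vec=[2, 0, 0, 0]; VV[2]=max(VV[2],msg_vec) then VV[2][2]++ -> VV[2]=[2, 0, 3, 0]
Event 5: SEND 1->2: VV[1][1]++ -> VV[1]=[0, 1, 0, 0], msg_vec=[0, 1, 0, 0]; VV[2]=max(VV[2],msg_vec) then VV[2][2]++ -> VV[2]=[2, 1, 4, 0]
Event 6: LOCAL 2: VV[2][2]++ -> VV[2]=[2, 1, 5, 0]
Event 7: LOCAL 0: VV[0][0]++ -> VV[0]=[3, 0, 0, 0]
Event 2 stamp: [1, 0, 0, 0]
Event 7 stamp: [3, 0, 0, 0]
[1, 0, 0, 0] <= [3, 0, 0, 0]? True. Equal? False. Happens-before: True

Answer: yes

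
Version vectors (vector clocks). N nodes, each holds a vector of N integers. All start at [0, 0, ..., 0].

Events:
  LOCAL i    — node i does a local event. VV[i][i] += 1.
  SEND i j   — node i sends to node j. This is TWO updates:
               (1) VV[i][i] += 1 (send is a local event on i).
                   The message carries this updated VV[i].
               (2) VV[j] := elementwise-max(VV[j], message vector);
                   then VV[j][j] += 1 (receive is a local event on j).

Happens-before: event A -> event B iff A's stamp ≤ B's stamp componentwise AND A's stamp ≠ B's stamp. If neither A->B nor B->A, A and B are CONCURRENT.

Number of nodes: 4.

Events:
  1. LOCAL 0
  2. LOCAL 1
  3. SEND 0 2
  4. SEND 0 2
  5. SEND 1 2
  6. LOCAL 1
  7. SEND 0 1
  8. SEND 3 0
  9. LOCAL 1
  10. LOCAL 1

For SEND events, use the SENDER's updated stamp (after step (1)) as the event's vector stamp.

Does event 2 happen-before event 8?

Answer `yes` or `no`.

Answer: no

Derivation:
Initial: VV[0]=[0, 0, 0, 0]
Initial: VV[1]=[0, 0, 0, 0]
Initial: VV[2]=[0, 0, 0, 0]
Initial: VV[3]=[0, 0, 0, 0]
Event 1: LOCAL 0: VV[0][0]++ -> VV[0]=[1, 0, 0, 0]
Event 2: LOCAL 1: VV[1][1]++ -> VV[1]=[0, 1, 0, 0]
Event 3: SEND 0->2: VV[0][0]++ -> VV[0]=[2, 0, 0, 0], msg_vec=[2, 0, 0, 0]; VV[2]=max(VV[2],msg_vec) then VV[2][2]++ -> VV[2]=[2, 0, 1, 0]
Event 4: SEND 0->2: VV[0][0]++ -> VV[0]=[3, 0, 0, 0], msg_vec=[3, 0, 0, 0]; VV[2]=max(VV[2],msg_vec) then VV[2][2]++ -> VV[2]=[3, 0, 2, 0]
Event 5: SEND 1->2: VV[1][1]++ -> VV[1]=[0, 2, 0, 0], msg_vec=[0, 2, 0, 0]; VV[2]=max(VV[2],msg_vec) then VV[2][2]++ -> VV[2]=[3, 2, 3, 0]
Event 6: LOCAL 1: VV[1][1]++ -> VV[1]=[0, 3, 0, 0]
Event 7: SEND 0->1: VV[0][0]++ -> VV[0]=[4, 0, 0, 0], msg_vec=[4, 0, 0, 0]; VV[1]=max(VV[1],msg_vec) then VV[1][1]++ -> VV[1]=[4, 4, 0, 0]
Event 8: SEND 3->0: VV[3][3]++ -> VV[3]=[0, 0, 0, 1], msg_vec=[0, 0, 0, 1]; VV[0]=max(VV[0],msg_vec) then VV[0][0]++ -> VV[0]=[5, 0, 0, 1]
Event 9: LOCAL 1: VV[1][1]++ -> VV[1]=[4, 5, 0, 0]
Event 10: LOCAL 1: VV[1][1]++ -> VV[1]=[4, 6, 0, 0]
Event 2 stamp: [0, 1, 0, 0]
Event 8 stamp: [0, 0, 0, 1]
[0, 1, 0, 0] <= [0, 0, 0, 1]? False. Equal? False. Happens-before: False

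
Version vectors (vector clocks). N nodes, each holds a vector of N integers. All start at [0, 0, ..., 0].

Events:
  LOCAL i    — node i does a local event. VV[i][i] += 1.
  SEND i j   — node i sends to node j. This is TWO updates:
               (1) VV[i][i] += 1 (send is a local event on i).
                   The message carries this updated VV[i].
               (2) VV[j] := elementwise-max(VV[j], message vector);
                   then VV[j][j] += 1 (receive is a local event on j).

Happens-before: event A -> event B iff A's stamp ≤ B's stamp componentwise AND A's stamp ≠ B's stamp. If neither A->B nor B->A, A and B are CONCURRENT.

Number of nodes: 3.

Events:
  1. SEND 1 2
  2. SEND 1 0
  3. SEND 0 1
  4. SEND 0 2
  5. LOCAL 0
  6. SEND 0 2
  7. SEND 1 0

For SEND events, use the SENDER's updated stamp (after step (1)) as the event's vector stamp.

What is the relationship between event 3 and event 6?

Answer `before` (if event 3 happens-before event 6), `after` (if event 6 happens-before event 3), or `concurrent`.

Answer: before

Derivation:
Initial: VV[0]=[0, 0, 0]
Initial: VV[1]=[0, 0, 0]
Initial: VV[2]=[0, 0, 0]
Event 1: SEND 1->2: VV[1][1]++ -> VV[1]=[0, 1, 0], msg_vec=[0, 1, 0]; VV[2]=max(VV[2],msg_vec) then VV[2][2]++ -> VV[2]=[0, 1, 1]
Event 2: SEND 1->0: VV[1][1]++ -> VV[1]=[0, 2, 0], msg_vec=[0, 2, 0]; VV[0]=max(VV[0],msg_vec) then VV[0][0]++ -> VV[0]=[1, 2, 0]
Event 3: SEND 0->1: VV[0][0]++ -> VV[0]=[2, 2, 0], msg_vec=[2, 2, 0]; VV[1]=max(VV[1],msg_vec) then VV[1][1]++ -> VV[1]=[2, 3, 0]
Event 4: SEND 0->2: VV[0][0]++ -> VV[0]=[3, 2, 0], msg_vec=[3, 2, 0]; VV[2]=max(VV[2],msg_vec) then VV[2][2]++ -> VV[2]=[3, 2, 2]
Event 5: LOCAL 0: VV[0][0]++ -> VV[0]=[4, 2, 0]
Event 6: SEND 0->2: VV[0][0]++ -> VV[0]=[5, 2, 0], msg_vec=[5, 2, 0]; VV[2]=max(VV[2],msg_vec) then VV[2][2]++ -> VV[2]=[5, 2, 3]
Event 7: SEND 1->0: VV[1][1]++ -> VV[1]=[2, 4, 0], msg_vec=[2, 4, 0]; VV[0]=max(VV[0],msg_vec) then VV[0][0]++ -> VV[0]=[6, 4, 0]
Event 3 stamp: [2, 2, 0]
Event 6 stamp: [5, 2, 0]
[2, 2, 0] <= [5, 2, 0]? True
[5, 2, 0] <= [2, 2, 0]? False
Relation: before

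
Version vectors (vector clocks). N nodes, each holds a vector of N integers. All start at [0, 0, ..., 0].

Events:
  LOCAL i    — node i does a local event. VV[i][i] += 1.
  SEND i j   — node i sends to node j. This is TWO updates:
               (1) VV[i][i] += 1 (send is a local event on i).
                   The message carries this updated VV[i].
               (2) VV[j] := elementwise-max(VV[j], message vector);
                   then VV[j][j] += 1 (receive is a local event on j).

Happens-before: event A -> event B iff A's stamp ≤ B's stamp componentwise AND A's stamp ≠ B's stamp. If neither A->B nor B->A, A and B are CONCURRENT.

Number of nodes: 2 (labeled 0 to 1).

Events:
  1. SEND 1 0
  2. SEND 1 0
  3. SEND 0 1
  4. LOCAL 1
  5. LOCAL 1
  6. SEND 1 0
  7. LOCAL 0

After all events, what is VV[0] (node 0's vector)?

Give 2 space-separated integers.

Initial: VV[0]=[0, 0]
Initial: VV[1]=[0, 0]
Event 1: SEND 1->0: VV[1][1]++ -> VV[1]=[0, 1], msg_vec=[0, 1]; VV[0]=max(VV[0],msg_vec) then VV[0][0]++ -> VV[0]=[1, 1]
Event 2: SEND 1->0: VV[1][1]++ -> VV[1]=[0, 2], msg_vec=[0, 2]; VV[0]=max(VV[0],msg_vec) then VV[0][0]++ -> VV[0]=[2, 2]
Event 3: SEND 0->1: VV[0][0]++ -> VV[0]=[3, 2], msg_vec=[3, 2]; VV[1]=max(VV[1],msg_vec) then VV[1][1]++ -> VV[1]=[3, 3]
Event 4: LOCAL 1: VV[1][1]++ -> VV[1]=[3, 4]
Event 5: LOCAL 1: VV[1][1]++ -> VV[1]=[3, 5]
Event 6: SEND 1->0: VV[1][1]++ -> VV[1]=[3, 6], msg_vec=[3, 6]; VV[0]=max(VV[0],msg_vec) then VV[0][0]++ -> VV[0]=[4, 6]
Event 7: LOCAL 0: VV[0][0]++ -> VV[0]=[5, 6]
Final vectors: VV[0]=[5, 6]; VV[1]=[3, 6]

Answer: 5 6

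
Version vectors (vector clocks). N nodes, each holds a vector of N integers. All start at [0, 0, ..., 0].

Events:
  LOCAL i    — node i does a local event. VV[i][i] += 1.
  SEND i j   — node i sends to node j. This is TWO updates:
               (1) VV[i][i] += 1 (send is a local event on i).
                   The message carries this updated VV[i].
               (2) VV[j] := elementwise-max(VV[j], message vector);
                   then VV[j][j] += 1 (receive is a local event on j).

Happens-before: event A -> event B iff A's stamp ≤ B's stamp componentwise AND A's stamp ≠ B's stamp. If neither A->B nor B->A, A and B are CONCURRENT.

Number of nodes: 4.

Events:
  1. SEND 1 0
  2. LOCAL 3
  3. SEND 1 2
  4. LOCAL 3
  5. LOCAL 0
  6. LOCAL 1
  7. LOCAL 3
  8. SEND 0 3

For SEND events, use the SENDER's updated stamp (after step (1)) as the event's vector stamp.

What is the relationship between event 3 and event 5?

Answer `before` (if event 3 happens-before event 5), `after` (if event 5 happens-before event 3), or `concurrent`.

Answer: concurrent

Derivation:
Initial: VV[0]=[0, 0, 0, 0]
Initial: VV[1]=[0, 0, 0, 0]
Initial: VV[2]=[0, 0, 0, 0]
Initial: VV[3]=[0, 0, 0, 0]
Event 1: SEND 1->0: VV[1][1]++ -> VV[1]=[0, 1, 0, 0], msg_vec=[0, 1, 0, 0]; VV[0]=max(VV[0],msg_vec) then VV[0][0]++ -> VV[0]=[1, 1, 0, 0]
Event 2: LOCAL 3: VV[3][3]++ -> VV[3]=[0, 0, 0, 1]
Event 3: SEND 1->2: VV[1][1]++ -> VV[1]=[0, 2, 0, 0], msg_vec=[0, 2, 0, 0]; VV[2]=max(VV[2],msg_vec) then VV[2][2]++ -> VV[2]=[0, 2, 1, 0]
Event 4: LOCAL 3: VV[3][3]++ -> VV[3]=[0, 0, 0, 2]
Event 5: LOCAL 0: VV[0][0]++ -> VV[0]=[2, 1, 0, 0]
Event 6: LOCAL 1: VV[1][1]++ -> VV[1]=[0, 3, 0, 0]
Event 7: LOCAL 3: VV[3][3]++ -> VV[3]=[0, 0, 0, 3]
Event 8: SEND 0->3: VV[0][0]++ -> VV[0]=[3, 1, 0, 0], msg_vec=[3, 1, 0, 0]; VV[3]=max(VV[3],msg_vec) then VV[3][3]++ -> VV[3]=[3, 1, 0, 4]
Event 3 stamp: [0, 2, 0, 0]
Event 5 stamp: [2, 1, 0, 0]
[0, 2, 0, 0] <= [2, 1, 0, 0]? False
[2, 1, 0, 0] <= [0, 2, 0, 0]? False
Relation: concurrent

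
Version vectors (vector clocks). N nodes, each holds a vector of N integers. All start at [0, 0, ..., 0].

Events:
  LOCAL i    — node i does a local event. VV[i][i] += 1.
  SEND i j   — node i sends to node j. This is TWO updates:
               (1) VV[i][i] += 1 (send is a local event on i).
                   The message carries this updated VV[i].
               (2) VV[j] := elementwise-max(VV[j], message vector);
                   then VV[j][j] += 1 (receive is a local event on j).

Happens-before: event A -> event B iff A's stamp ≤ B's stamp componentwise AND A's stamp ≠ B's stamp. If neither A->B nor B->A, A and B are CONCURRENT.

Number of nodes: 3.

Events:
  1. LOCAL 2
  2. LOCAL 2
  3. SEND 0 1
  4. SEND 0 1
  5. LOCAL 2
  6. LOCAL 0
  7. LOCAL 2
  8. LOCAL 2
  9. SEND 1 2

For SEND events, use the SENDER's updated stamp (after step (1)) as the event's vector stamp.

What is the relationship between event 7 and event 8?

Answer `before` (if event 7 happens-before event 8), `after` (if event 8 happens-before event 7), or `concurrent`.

Answer: before

Derivation:
Initial: VV[0]=[0, 0, 0]
Initial: VV[1]=[0, 0, 0]
Initial: VV[2]=[0, 0, 0]
Event 1: LOCAL 2: VV[2][2]++ -> VV[2]=[0, 0, 1]
Event 2: LOCAL 2: VV[2][2]++ -> VV[2]=[0, 0, 2]
Event 3: SEND 0->1: VV[0][0]++ -> VV[0]=[1, 0, 0], msg_vec=[1, 0, 0]; VV[1]=max(VV[1],msg_vec) then VV[1][1]++ -> VV[1]=[1, 1, 0]
Event 4: SEND 0->1: VV[0][0]++ -> VV[0]=[2, 0, 0], msg_vec=[2, 0, 0]; VV[1]=max(VV[1],msg_vec) then VV[1][1]++ -> VV[1]=[2, 2, 0]
Event 5: LOCAL 2: VV[2][2]++ -> VV[2]=[0, 0, 3]
Event 6: LOCAL 0: VV[0][0]++ -> VV[0]=[3, 0, 0]
Event 7: LOCAL 2: VV[2][2]++ -> VV[2]=[0, 0, 4]
Event 8: LOCAL 2: VV[2][2]++ -> VV[2]=[0, 0, 5]
Event 9: SEND 1->2: VV[1][1]++ -> VV[1]=[2, 3, 0], msg_vec=[2, 3, 0]; VV[2]=max(VV[2],msg_vec) then VV[2][2]++ -> VV[2]=[2, 3, 6]
Event 7 stamp: [0, 0, 4]
Event 8 stamp: [0, 0, 5]
[0, 0, 4] <= [0, 0, 5]? True
[0, 0, 5] <= [0, 0, 4]? False
Relation: before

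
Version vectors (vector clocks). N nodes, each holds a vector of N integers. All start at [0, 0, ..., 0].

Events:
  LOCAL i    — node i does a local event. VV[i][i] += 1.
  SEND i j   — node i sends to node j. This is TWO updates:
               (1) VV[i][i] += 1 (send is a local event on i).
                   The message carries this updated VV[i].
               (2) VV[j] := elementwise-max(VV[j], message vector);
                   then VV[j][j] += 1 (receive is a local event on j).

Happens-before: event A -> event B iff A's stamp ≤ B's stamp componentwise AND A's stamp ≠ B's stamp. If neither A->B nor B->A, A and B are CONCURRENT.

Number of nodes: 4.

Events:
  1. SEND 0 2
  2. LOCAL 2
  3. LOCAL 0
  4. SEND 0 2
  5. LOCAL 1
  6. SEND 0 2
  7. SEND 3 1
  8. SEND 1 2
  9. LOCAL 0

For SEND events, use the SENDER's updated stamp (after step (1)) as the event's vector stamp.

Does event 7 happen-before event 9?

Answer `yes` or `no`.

Initial: VV[0]=[0, 0, 0, 0]
Initial: VV[1]=[0, 0, 0, 0]
Initial: VV[2]=[0, 0, 0, 0]
Initial: VV[3]=[0, 0, 0, 0]
Event 1: SEND 0->2: VV[0][0]++ -> VV[0]=[1, 0, 0, 0], msg_vec=[1, 0, 0, 0]; VV[2]=max(VV[2],msg_vec) then VV[2][2]++ -> VV[2]=[1, 0, 1, 0]
Event 2: LOCAL 2: VV[2][2]++ -> VV[2]=[1, 0, 2, 0]
Event 3: LOCAL 0: VV[0][0]++ -> VV[0]=[2, 0, 0, 0]
Event 4: SEND 0->2: VV[0][0]++ -> VV[0]=[3, 0, 0, 0], msg_vec=[3, 0, 0, 0]; VV[2]=max(VV[2],msg_vec) then VV[2][2]++ -> VV[2]=[3, 0, 3, 0]
Event 5: LOCAL 1: VV[1][1]++ -> VV[1]=[0, 1, 0, 0]
Event 6: SEND 0->2: VV[0][0]++ -> VV[0]=[4, 0, 0, 0], msg_vec=[4, 0, 0, 0]; VV[2]=max(VV[2],msg_vec) then VV[2][2]++ -> VV[2]=[4, 0, 4, 0]
Event 7: SEND 3->1: VV[3][3]++ -> VV[3]=[0, 0, 0, 1], msg_vec=[0, 0, 0, 1]; VV[1]=max(VV[1],msg_vec) then VV[1][1]++ -> VV[1]=[0, 2, 0, 1]
Event 8: SEND 1->2: VV[1][1]++ -> VV[1]=[0, 3, 0, 1], msg_vec=[0, 3, 0, 1]; VV[2]=max(VV[2],msg_vec) then VV[2][2]++ -> VV[2]=[4, 3, 5, 1]
Event 9: LOCAL 0: VV[0][0]++ -> VV[0]=[5, 0, 0, 0]
Event 7 stamp: [0, 0, 0, 1]
Event 9 stamp: [5, 0, 0, 0]
[0, 0, 0, 1] <= [5, 0, 0, 0]? False. Equal? False. Happens-before: False

Answer: no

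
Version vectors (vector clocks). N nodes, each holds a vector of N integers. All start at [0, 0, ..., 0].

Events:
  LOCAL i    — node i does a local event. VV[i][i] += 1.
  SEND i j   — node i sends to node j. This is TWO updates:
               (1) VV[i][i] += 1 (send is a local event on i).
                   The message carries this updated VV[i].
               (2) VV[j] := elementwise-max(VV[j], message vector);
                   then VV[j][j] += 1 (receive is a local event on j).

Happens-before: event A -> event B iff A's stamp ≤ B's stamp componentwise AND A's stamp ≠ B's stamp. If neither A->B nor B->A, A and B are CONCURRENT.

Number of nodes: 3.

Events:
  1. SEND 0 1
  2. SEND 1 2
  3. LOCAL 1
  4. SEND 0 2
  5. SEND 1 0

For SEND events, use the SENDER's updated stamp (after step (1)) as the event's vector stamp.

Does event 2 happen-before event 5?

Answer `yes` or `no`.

Answer: yes

Derivation:
Initial: VV[0]=[0, 0, 0]
Initial: VV[1]=[0, 0, 0]
Initial: VV[2]=[0, 0, 0]
Event 1: SEND 0->1: VV[0][0]++ -> VV[0]=[1, 0, 0], msg_vec=[1, 0, 0]; VV[1]=max(VV[1],msg_vec) then VV[1][1]++ -> VV[1]=[1, 1, 0]
Event 2: SEND 1->2: VV[1][1]++ -> VV[1]=[1, 2, 0], msg_vec=[1, 2, 0]; VV[2]=max(VV[2],msg_vec) then VV[2][2]++ -> VV[2]=[1, 2, 1]
Event 3: LOCAL 1: VV[1][1]++ -> VV[1]=[1, 3, 0]
Event 4: SEND 0->2: VV[0][0]++ -> VV[0]=[2, 0, 0], msg_vec=[2, 0, 0]; VV[2]=max(VV[2],msg_vec) then VV[2][2]++ -> VV[2]=[2, 2, 2]
Event 5: SEND 1->0: VV[1][1]++ -> VV[1]=[1, 4, 0], msg_vec=[1, 4, 0]; VV[0]=max(VV[0],msg_vec) then VV[0][0]++ -> VV[0]=[3, 4, 0]
Event 2 stamp: [1, 2, 0]
Event 5 stamp: [1, 4, 0]
[1, 2, 0] <= [1, 4, 0]? True. Equal? False. Happens-before: True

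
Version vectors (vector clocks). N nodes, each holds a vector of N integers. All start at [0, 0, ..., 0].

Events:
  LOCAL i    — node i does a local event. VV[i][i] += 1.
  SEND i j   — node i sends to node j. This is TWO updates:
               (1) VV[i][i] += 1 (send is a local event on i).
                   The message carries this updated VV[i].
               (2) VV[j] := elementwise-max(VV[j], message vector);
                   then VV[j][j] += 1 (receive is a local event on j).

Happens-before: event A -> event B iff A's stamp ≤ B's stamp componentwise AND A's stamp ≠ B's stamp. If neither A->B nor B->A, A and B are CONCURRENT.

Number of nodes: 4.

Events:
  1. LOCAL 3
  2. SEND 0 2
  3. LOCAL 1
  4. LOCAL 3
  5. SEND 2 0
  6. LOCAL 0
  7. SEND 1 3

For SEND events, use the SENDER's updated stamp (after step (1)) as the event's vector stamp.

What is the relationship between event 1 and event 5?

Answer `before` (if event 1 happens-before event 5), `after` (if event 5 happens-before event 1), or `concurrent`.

Answer: concurrent

Derivation:
Initial: VV[0]=[0, 0, 0, 0]
Initial: VV[1]=[0, 0, 0, 0]
Initial: VV[2]=[0, 0, 0, 0]
Initial: VV[3]=[0, 0, 0, 0]
Event 1: LOCAL 3: VV[3][3]++ -> VV[3]=[0, 0, 0, 1]
Event 2: SEND 0->2: VV[0][0]++ -> VV[0]=[1, 0, 0, 0], msg_vec=[1, 0, 0, 0]; VV[2]=max(VV[2],msg_vec) then VV[2][2]++ -> VV[2]=[1, 0, 1, 0]
Event 3: LOCAL 1: VV[1][1]++ -> VV[1]=[0, 1, 0, 0]
Event 4: LOCAL 3: VV[3][3]++ -> VV[3]=[0, 0, 0, 2]
Event 5: SEND 2->0: VV[2][2]++ -> VV[2]=[1, 0, 2, 0], msg_vec=[1, 0, 2, 0]; VV[0]=max(VV[0],msg_vec) then VV[0][0]++ -> VV[0]=[2, 0, 2, 0]
Event 6: LOCAL 0: VV[0][0]++ -> VV[0]=[3, 0, 2, 0]
Event 7: SEND 1->3: VV[1][1]++ -> VV[1]=[0, 2, 0, 0], msg_vec=[0, 2, 0, 0]; VV[3]=max(VV[3],msg_vec) then VV[3][3]++ -> VV[3]=[0, 2, 0, 3]
Event 1 stamp: [0, 0, 0, 1]
Event 5 stamp: [1, 0, 2, 0]
[0, 0, 0, 1] <= [1, 0, 2, 0]? False
[1, 0, 2, 0] <= [0, 0, 0, 1]? False
Relation: concurrent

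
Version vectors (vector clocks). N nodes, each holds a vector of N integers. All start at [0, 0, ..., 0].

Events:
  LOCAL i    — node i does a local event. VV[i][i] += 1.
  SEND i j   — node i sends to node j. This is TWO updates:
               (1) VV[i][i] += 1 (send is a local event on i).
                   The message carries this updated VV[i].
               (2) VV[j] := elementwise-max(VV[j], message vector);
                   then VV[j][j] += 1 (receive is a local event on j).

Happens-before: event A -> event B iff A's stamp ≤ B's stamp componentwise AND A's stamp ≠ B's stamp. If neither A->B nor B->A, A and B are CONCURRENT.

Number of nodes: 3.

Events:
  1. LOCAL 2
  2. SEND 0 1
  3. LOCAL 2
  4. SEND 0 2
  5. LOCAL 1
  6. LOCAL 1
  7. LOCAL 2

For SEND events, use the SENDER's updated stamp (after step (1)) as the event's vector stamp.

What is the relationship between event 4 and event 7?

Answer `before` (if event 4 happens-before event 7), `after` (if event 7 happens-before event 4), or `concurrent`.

Initial: VV[0]=[0, 0, 0]
Initial: VV[1]=[0, 0, 0]
Initial: VV[2]=[0, 0, 0]
Event 1: LOCAL 2: VV[2][2]++ -> VV[2]=[0, 0, 1]
Event 2: SEND 0->1: VV[0][0]++ -> VV[0]=[1, 0, 0], msg_vec=[1, 0, 0]; VV[1]=max(VV[1],msg_vec) then VV[1][1]++ -> VV[1]=[1, 1, 0]
Event 3: LOCAL 2: VV[2][2]++ -> VV[2]=[0, 0, 2]
Event 4: SEND 0->2: VV[0][0]++ -> VV[0]=[2, 0, 0], msg_vec=[2, 0, 0]; VV[2]=max(VV[2],msg_vec) then VV[2][2]++ -> VV[2]=[2, 0, 3]
Event 5: LOCAL 1: VV[1][1]++ -> VV[1]=[1, 2, 0]
Event 6: LOCAL 1: VV[1][1]++ -> VV[1]=[1, 3, 0]
Event 7: LOCAL 2: VV[2][2]++ -> VV[2]=[2, 0, 4]
Event 4 stamp: [2, 0, 0]
Event 7 stamp: [2, 0, 4]
[2, 0, 0] <= [2, 0, 4]? True
[2, 0, 4] <= [2, 0, 0]? False
Relation: before

Answer: before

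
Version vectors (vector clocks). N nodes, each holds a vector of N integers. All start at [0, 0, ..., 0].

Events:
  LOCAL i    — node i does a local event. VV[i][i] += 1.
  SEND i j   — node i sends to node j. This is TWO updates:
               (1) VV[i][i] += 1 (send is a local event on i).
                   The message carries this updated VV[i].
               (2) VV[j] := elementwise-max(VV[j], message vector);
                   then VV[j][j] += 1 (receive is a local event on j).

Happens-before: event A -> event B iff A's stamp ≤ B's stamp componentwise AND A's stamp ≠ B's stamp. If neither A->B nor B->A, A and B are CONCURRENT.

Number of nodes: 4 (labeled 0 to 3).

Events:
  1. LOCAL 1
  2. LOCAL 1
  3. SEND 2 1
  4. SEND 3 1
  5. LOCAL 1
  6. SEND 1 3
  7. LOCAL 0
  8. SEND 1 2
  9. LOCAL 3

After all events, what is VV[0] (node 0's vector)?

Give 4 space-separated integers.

Initial: VV[0]=[0, 0, 0, 0]
Initial: VV[1]=[0, 0, 0, 0]
Initial: VV[2]=[0, 0, 0, 0]
Initial: VV[3]=[0, 0, 0, 0]
Event 1: LOCAL 1: VV[1][1]++ -> VV[1]=[0, 1, 0, 0]
Event 2: LOCAL 1: VV[1][1]++ -> VV[1]=[0, 2, 0, 0]
Event 3: SEND 2->1: VV[2][2]++ -> VV[2]=[0, 0, 1, 0], msg_vec=[0, 0, 1, 0]; VV[1]=max(VV[1],msg_vec) then VV[1][1]++ -> VV[1]=[0, 3, 1, 0]
Event 4: SEND 3->1: VV[3][3]++ -> VV[3]=[0, 0, 0, 1], msg_vec=[0, 0, 0, 1]; VV[1]=max(VV[1],msg_vec) then VV[1][1]++ -> VV[1]=[0, 4, 1, 1]
Event 5: LOCAL 1: VV[1][1]++ -> VV[1]=[0, 5, 1, 1]
Event 6: SEND 1->3: VV[1][1]++ -> VV[1]=[0, 6, 1, 1], msg_vec=[0, 6, 1, 1]; VV[3]=max(VV[3],msg_vec) then VV[3][3]++ -> VV[3]=[0, 6, 1, 2]
Event 7: LOCAL 0: VV[0][0]++ -> VV[0]=[1, 0, 0, 0]
Event 8: SEND 1->2: VV[1][1]++ -> VV[1]=[0, 7, 1, 1], msg_vec=[0, 7, 1, 1]; VV[2]=max(VV[2],msg_vec) then VV[2][2]++ -> VV[2]=[0, 7, 2, 1]
Event 9: LOCAL 3: VV[3][3]++ -> VV[3]=[0, 6, 1, 3]
Final vectors: VV[0]=[1, 0, 0, 0]; VV[1]=[0, 7, 1, 1]; VV[2]=[0, 7, 2, 1]; VV[3]=[0, 6, 1, 3]

Answer: 1 0 0 0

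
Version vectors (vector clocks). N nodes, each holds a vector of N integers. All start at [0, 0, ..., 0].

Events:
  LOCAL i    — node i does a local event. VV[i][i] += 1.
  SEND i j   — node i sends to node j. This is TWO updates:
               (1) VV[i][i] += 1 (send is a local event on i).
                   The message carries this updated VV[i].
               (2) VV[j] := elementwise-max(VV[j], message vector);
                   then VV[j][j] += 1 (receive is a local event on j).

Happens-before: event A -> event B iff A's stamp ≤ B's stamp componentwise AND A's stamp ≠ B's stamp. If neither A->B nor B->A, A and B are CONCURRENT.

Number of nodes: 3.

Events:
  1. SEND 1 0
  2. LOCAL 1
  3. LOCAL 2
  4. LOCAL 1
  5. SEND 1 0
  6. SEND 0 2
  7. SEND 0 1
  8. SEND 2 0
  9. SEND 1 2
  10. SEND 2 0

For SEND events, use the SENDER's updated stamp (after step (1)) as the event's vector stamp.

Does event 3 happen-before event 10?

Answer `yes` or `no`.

Answer: yes

Derivation:
Initial: VV[0]=[0, 0, 0]
Initial: VV[1]=[0, 0, 0]
Initial: VV[2]=[0, 0, 0]
Event 1: SEND 1->0: VV[1][1]++ -> VV[1]=[0, 1, 0], msg_vec=[0, 1, 0]; VV[0]=max(VV[0],msg_vec) then VV[0][0]++ -> VV[0]=[1, 1, 0]
Event 2: LOCAL 1: VV[1][1]++ -> VV[1]=[0, 2, 0]
Event 3: LOCAL 2: VV[2][2]++ -> VV[2]=[0, 0, 1]
Event 4: LOCAL 1: VV[1][1]++ -> VV[1]=[0, 3, 0]
Event 5: SEND 1->0: VV[1][1]++ -> VV[1]=[0, 4, 0], msg_vec=[0, 4, 0]; VV[0]=max(VV[0],msg_vec) then VV[0][0]++ -> VV[0]=[2, 4, 0]
Event 6: SEND 0->2: VV[0][0]++ -> VV[0]=[3, 4, 0], msg_vec=[3, 4, 0]; VV[2]=max(VV[2],msg_vec) then VV[2][2]++ -> VV[2]=[3, 4, 2]
Event 7: SEND 0->1: VV[0][0]++ -> VV[0]=[4, 4, 0], msg_vec=[4, 4, 0]; VV[1]=max(VV[1],msg_vec) then VV[1][1]++ -> VV[1]=[4, 5, 0]
Event 8: SEND 2->0: VV[2][2]++ -> VV[2]=[3, 4, 3], msg_vec=[3, 4, 3]; VV[0]=max(VV[0],msg_vec) then VV[0][0]++ -> VV[0]=[5, 4, 3]
Event 9: SEND 1->2: VV[1][1]++ -> VV[1]=[4, 6, 0], msg_vec=[4, 6, 0]; VV[2]=max(VV[2],msg_vec) then VV[2][2]++ -> VV[2]=[4, 6, 4]
Event 10: SEND 2->0: VV[2][2]++ -> VV[2]=[4, 6, 5], msg_vec=[4, 6, 5]; VV[0]=max(VV[0],msg_vec) then VV[0][0]++ -> VV[0]=[6, 6, 5]
Event 3 stamp: [0, 0, 1]
Event 10 stamp: [4, 6, 5]
[0, 0, 1] <= [4, 6, 5]? True. Equal? False. Happens-before: True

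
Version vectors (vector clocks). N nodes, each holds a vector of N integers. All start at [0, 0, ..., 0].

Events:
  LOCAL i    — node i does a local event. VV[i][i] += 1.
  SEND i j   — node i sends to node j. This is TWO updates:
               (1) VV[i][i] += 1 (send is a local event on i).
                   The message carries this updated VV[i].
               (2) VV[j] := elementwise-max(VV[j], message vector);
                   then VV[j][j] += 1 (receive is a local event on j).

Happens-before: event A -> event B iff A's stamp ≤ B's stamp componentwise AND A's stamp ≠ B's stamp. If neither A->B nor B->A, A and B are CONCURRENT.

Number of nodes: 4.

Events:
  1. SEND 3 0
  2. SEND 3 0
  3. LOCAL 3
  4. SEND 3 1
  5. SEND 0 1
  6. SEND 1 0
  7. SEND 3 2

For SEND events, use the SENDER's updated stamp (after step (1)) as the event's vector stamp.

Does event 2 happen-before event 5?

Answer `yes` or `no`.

Answer: yes

Derivation:
Initial: VV[0]=[0, 0, 0, 0]
Initial: VV[1]=[0, 0, 0, 0]
Initial: VV[2]=[0, 0, 0, 0]
Initial: VV[3]=[0, 0, 0, 0]
Event 1: SEND 3->0: VV[3][3]++ -> VV[3]=[0, 0, 0, 1], msg_vec=[0, 0, 0, 1]; VV[0]=max(VV[0],msg_vec) then VV[0][0]++ -> VV[0]=[1, 0, 0, 1]
Event 2: SEND 3->0: VV[3][3]++ -> VV[3]=[0, 0, 0, 2], msg_vec=[0, 0, 0, 2]; VV[0]=max(VV[0],msg_vec) then VV[0][0]++ -> VV[0]=[2, 0, 0, 2]
Event 3: LOCAL 3: VV[3][3]++ -> VV[3]=[0, 0, 0, 3]
Event 4: SEND 3->1: VV[3][3]++ -> VV[3]=[0, 0, 0, 4], msg_vec=[0, 0, 0, 4]; VV[1]=max(VV[1],msg_vec) then VV[1][1]++ -> VV[1]=[0, 1, 0, 4]
Event 5: SEND 0->1: VV[0][0]++ -> VV[0]=[3, 0, 0, 2], msg_vec=[3, 0, 0, 2]; VV[1]=max(VV[1],msg_vec) then VV[1][1]++ -> VV[1]=[3, 2, 0, 4]
Event 6: SEND 1->0: VV[1][1]++ -> VV[1]=[3, 3, 0, 4], msg_vec=[3, 3, 0, 4]; VV[0]=max(VV[0],msg_vec) then VV[0][0]++ -> VV[0]=[4, 3, 0, 4]
Event 7: SEND 3->2: VV[3][3]++ -> VV[3]=[0, 0, 0, 5], msg_vec=[0, 0, 0, 5]; VV[2]=max(VV[2],msg_vec) then VV[2][2]++ -> VV[2]=[0, 0, 1, 5]
Event 2 stamp: [0, 0, 0, 2]
Event 5 stamp: [3, 0, 0, 2]
[0, 0, 0, 2] <= [3, 0, 0, 2]? True. Equal? False. Happens-before: True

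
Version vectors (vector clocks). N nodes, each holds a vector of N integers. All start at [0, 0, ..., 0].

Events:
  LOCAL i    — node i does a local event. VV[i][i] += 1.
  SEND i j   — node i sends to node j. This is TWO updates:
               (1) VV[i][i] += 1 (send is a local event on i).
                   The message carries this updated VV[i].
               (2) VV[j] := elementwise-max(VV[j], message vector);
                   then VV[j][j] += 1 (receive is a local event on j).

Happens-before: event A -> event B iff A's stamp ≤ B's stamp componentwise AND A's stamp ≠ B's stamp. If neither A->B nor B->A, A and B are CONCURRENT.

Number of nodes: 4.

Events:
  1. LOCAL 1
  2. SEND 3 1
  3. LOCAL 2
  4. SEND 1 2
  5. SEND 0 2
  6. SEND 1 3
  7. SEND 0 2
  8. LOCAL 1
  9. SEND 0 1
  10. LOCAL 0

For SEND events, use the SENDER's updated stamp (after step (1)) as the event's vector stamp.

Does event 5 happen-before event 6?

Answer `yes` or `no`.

Answer: no

Derivation:
Initial: VV[0]=[0, 0, 0, 0]
Initial: VV[1]=[0, 0, 0, 0]
Initial: VV[2]=[0, 0, 0, 0]
Initial: VV[3]=[0, 0, 0, 0]
Event 1: LOCAL 1: VV[1][1]++ -> VV[1]=[0, 1, 0, 0]
Event 2: SEND 3->1: VV[3][3]++ -> VV[3]=[0, 0, 0, 1], msg_vec=[0, 0, 0, 1]; VV[1]=max(VV[1],msg_vec) then VV[1][1]++ -> VV[1]=[0, 2, 0, 1]
Event 3: LOCAL 2: VV[2][2]++ -> VV[2]=[0, 0, 1, 0]
Event 4: SEND 1->2: VV[1][1]++ -> VV[1]=[0, 3, 0, 1], msg_vec=[0, 3, 0, 1]; VV[2]=max(VV[2],msg_vec) then VV[2][2]++ -> VV[2]=[0, 3, 2, 1]
Event 5: SEND 0->2: VV[0][0]++ -> VV[0]=[1, 0, 0, 0], msg_vec=[1, 0, 0, 0]; VV[2]=max(VV[2],msg_vec) then VV[2][2]++ -> VV[2]=[1, 3, 3, 1]
Event 6: SEND 1->3: VV[1][1]++ -> VV[1]=[0, 4, 0, 1], msg_vec=[0, 4, 0, 1]; VV[3]=max(VV[3],msg_vec) then VV[3][3]++ -> VV[3]=[0, 4, 0, 2]
Event 7: SEND 0->2: VV[0][0]++ -> VV[0]=[2, 0, 0, 0], msg_vec=[2, 0, 0, 0]; VV[2]=max(VV[2],msg_vec) then VV[2][2]++ -> VV[2]=[2, 3, 4, 1]
Event 8: LOCAL 1: VV[1][1]++ -> VV[1]=[0, 5, 0, 1]
Event 9: SEND 0->1: VV[0][0]++ -> VV[0]=[3, 0, 0, 0], msg_vec=[3, 0, 0, 0]; VV[1]=max(VV[1],msg_vec) then VV[1][1]++ -> VV[1]=[3, 6, 0, 1]
Event 10: LOCAL 0: VV[0][0]++ -> VV[0]=[4, 0, 0, 0]
Event 5 stamp: [1, 0, 0, 0]
Event 6 stamp: [0, 4, 0, 1]
[1, 0, 0, 0] <= [0, 4, 0, 1]? False. Equal? False. Happens-before: False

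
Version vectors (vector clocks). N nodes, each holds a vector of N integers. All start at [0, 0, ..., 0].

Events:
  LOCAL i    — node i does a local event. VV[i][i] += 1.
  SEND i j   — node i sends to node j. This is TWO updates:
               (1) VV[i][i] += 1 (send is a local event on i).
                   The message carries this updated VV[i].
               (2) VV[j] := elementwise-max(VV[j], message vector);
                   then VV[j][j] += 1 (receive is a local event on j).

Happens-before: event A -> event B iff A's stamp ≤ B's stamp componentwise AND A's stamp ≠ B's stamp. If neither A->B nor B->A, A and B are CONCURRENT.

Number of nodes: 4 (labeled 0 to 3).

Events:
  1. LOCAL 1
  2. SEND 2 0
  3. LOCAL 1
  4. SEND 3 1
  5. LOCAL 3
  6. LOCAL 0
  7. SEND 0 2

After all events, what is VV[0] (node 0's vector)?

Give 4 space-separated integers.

Initial: VV[0]=[0, 0, 0, 0]
Initial: VV[1]=[0, 0, 0, 0]
Initial: VV[2]=[0, 0, 0, 0]
Initial: VV[3]=[0, 0, 0, 0]
Event 1: LOCAL 1: VV[1][1]++ -> VV[1]=[0, 1, 0, 0]
Event 2: SEND 2->0: VV[2][2]++ -> VV[2]=[0, 0, 1, 0], msg_vec=[0, 0, 1, 0]; VV[0]=max(VV[0],msg_vec) then VV[0][0]++ -> VV[0]=[1, 0, 1, 0]
Event 3: LOCAL 1: VV[1][1]++ -> VV[1]=[0, 2, 0, 0]
Event 4: SEND 3->1: VV[3][3]++ -> VV[3]=[0, 0, 0, 1], msg_vec=[0, 0, 0, 1]; VV[1]=max(VV[1],msg_vec) then VV[1][1]++ -> VV[1]=[0, 3, 0, 1]
Event 5: LOCAL 3: VV[3][3]++ -> VV[3]=[0, 0, 0, 2]
Event 6: LOCAL 0: VV[0][0]++ -> VV[0]=[2, 0, 1, 0]
Event 7: SEND 0->2: VV[0][0]++ -> VV[0]=[3, 0, 1, 0], msg_vec=[3, 0, 1, 0]; VV[2]=max(VV[2],msg_vec) then VV[2][2]++ -> VV[2]=[3, 0, 2, 0]
Final vectors: VV[0]=[3, 0, 1, 0]; VV[1]=[0, 3, 0, 1]; VV[2]=[3, 0, 2, 0]; VV[3]=[0, 0, 0, 2]

Answer: 3 0 1 0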